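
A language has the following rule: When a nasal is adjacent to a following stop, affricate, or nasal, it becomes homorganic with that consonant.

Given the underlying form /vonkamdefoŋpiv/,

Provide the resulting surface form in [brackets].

[voŋkandefompiv]

/n/ before /k/ (velar) → [ŋ]
/m/ before /d/ (alveolar) → [n]
/ŋ/ before /p/ (labial) → [m]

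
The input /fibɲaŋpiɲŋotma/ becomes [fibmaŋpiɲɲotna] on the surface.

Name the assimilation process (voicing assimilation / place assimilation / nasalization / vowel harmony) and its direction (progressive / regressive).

place assimilation, progressive

/ɲ/→[m] /ŋ/→[ɲ] /m/→[n].
Each target copies a feature from the preceding segment, so the direction is progressive.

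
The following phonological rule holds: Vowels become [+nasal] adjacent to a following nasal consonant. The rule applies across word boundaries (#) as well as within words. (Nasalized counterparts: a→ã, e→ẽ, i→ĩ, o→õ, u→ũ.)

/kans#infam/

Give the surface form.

/a/ before nasal /n/ → [ã]
/i/ before nasal /n/ → [ĩ]
/a/ before nasal /m/ → [ã]

[kãns#ĩnfãm]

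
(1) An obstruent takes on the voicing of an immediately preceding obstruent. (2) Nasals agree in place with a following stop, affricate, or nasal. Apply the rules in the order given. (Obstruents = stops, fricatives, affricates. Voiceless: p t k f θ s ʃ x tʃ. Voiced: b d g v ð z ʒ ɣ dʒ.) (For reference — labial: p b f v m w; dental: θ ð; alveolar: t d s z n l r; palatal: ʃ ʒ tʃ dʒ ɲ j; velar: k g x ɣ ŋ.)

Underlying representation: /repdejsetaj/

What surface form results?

Rule 1: /d/ after /p/ (voiceless) → [t]
After rule 1: reptejsetaj
Rule 2: no segment meets the rule's conditions; no change.

[reptejsetaj]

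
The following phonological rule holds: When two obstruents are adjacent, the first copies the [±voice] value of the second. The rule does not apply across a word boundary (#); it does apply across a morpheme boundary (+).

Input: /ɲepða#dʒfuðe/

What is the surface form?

/p/ before /ð/ (voiced) → [b]
/dʒ/ before /f/ (voiceless) → [tʃ]

[ɲebða#tʃfuðe]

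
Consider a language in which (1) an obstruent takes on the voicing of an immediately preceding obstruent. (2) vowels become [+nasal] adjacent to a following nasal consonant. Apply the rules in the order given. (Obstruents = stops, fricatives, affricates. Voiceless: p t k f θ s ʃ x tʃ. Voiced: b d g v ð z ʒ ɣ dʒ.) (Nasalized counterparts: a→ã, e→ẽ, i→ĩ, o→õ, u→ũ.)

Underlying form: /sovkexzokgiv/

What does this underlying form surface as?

Rule 1: /k/ after /v/ (voiced) → [g]
Rule 1: /z/ after /x/ (voiceless) → [s]
Rule 1: /g/ after /k/ (voiceless) → [k]
After rule 1: sovgexsokkiv
Rule 2: no segment meets the rule's conditions; no change.

[sovgexsokkiv]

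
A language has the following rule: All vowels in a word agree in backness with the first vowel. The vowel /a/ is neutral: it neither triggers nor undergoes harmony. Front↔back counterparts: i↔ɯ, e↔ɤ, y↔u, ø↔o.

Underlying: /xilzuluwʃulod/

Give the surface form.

/u/ harmonizes with /i/ ([-back]) → [y]
/u/ harmonizes with /i/ ([-back]) → [y]
/u/ harmonizes with /i/ ([-back]) → [y]
/o/ harmonizes with /i/ ([-back]) → [ø]

[xilzylywʃylød]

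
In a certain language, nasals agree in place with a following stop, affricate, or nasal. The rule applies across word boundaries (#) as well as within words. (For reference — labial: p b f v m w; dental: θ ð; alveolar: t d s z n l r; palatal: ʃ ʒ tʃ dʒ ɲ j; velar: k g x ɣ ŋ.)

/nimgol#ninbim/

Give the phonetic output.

[niŋgol#nimbim]

/m/ before /g/ (velar) → [ŋ]
/n/ before /b/ (labial) → [m]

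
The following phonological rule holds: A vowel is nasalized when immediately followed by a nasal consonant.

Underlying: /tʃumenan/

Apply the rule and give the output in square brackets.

/u/ before nasal /m/ → [ũ]
/e/ before nasal /n/ → [ẽ]
/a/ before nasal /n/ → [ã]

[tʃũmẽnãn]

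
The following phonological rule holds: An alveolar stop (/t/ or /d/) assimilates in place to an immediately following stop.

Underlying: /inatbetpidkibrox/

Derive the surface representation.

/t/ before /b/ (labial) → [p]
/t/ before /p/ (labial) → [p]
/d/ before /k/ (velar) → [g]

[inapbeppigkibrox]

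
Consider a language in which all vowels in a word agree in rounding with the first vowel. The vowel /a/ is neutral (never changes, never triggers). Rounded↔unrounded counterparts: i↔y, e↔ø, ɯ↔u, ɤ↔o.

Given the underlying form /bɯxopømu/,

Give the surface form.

[bɯxɤpemɯ]

/o/ harmonizes with /ɯ/ ([-round]) → [ɤ]
/ø/ harmonizes with /ɯ/ ([-round]) → [e]
/u/ harmonizes with /ɯ/ ([-round]) → [ɯ]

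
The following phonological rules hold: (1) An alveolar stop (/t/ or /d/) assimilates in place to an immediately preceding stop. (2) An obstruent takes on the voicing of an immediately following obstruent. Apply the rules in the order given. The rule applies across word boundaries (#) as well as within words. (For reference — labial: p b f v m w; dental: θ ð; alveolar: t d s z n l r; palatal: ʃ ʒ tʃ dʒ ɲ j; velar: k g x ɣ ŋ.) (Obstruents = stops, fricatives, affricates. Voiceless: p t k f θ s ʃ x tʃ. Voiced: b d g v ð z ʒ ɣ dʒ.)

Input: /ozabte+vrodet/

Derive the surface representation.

[ozappe+vrodet]

Rule 1: /t/ after /b/ (labial) → [p]
After rule 1: ozabpe+vrodet
Rule 2: /b/ before /p/ (voiceless) → [p]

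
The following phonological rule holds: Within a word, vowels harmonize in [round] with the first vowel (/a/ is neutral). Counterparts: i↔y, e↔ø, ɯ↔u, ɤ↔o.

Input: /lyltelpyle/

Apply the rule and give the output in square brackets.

/e/ harmonizes with /y/ ([+round]) → [ø]
/e/ harmonizes with /y/ ([+round]) → [ø]

[lyltølpylø]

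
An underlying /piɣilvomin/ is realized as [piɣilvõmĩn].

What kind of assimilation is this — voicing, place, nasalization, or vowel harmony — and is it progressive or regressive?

/o/→[õ] /i/→[ĩ].
Each target copies a feature from the following segment, so the direction is regressive.

nasalization, regressive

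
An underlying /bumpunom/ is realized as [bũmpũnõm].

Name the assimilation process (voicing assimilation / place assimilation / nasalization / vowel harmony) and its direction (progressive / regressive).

nasalization, regressive

/u/→[ũ] /u/→[ũ] /o/→[õ].
Each target copies a feature from the following segment, so the direction is regressive.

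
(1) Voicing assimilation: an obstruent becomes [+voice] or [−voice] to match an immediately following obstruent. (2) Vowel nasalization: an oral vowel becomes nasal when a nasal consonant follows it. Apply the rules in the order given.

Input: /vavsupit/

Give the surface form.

[vafsupit]

Rule 1: /v/ before /s/ (voiceless) → [f]
After rule 1: vafsupit
Rule 2: no segment meets the rule's conditions; no change.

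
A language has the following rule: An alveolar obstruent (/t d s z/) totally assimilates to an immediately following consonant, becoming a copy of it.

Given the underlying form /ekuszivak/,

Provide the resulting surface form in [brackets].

/s/ before /z/ → [z] (total assimilation)

[ekuzzivak]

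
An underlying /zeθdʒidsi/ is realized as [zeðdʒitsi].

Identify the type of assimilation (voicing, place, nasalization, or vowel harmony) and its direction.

/θ/→[ð] /d/→[t].
Each target copies a feature from the following segment, so the direction is regressive.

voicing assimilation, regressive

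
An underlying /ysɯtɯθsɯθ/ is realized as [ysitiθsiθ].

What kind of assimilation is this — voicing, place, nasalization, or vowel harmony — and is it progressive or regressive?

vowel harmony, progressive

/ɯ/→[i] /ɯ/→[i] /ɯ/→[i].
Vowels agree with the first vowel, so the harmony is progressive.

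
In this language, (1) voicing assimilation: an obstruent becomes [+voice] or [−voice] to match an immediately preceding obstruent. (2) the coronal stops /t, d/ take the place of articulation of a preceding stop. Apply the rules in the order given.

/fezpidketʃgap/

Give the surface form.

Rule 1: /p/ after /z/ (voiced) → [b]
Rule 1: /k/ after /d/ (voiced) → [g]
Rule 1: /g/ after /tʃ/ (voiceless) → [k]
After rule 1: fezbidgetʃkap
Rule 2: no segment meets the rule's conditions; no change.

[fezbidgetʃkap]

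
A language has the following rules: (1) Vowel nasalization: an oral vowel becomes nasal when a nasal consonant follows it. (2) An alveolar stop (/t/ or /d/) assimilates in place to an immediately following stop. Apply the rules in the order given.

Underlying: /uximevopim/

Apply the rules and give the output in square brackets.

[uxĩmevopĩm]

Rule 1: /i/ before nasal /m/ → [ĩ]
Rule 1: /i/ before nasal /m/ → [ĩ]
After rule 1: uxĩmevopĩm
Rule 2: no segment meets the rule's conditions; no change.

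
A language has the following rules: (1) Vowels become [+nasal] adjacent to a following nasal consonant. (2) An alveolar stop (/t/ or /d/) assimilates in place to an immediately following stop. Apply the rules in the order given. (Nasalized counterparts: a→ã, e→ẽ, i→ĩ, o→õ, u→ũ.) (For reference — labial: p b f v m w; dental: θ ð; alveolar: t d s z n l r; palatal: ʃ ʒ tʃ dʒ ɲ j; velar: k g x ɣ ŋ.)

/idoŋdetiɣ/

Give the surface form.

Rule 1: /o/ before nasal /ŋ/ → [õ]
After rule 1: idõŋdetiɣ
Rule 2: no segment meets the rule's conditions; no change.

[idõŋdetiɣ]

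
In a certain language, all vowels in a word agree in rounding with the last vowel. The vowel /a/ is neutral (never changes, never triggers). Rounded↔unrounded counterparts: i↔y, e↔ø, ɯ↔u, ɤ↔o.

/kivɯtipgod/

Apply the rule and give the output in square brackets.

/i/ harmonizes with /o/ ([+round]) → [y]
/ɯ/ harmonizes with /o/ ([+round]) → [u]
/i/ harmonizes with /o/ ([+round]) → [y]

[kyvutypgod]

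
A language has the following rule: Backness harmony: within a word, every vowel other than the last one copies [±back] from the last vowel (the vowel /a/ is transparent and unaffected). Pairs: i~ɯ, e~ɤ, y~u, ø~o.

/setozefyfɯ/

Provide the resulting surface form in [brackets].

[sɤtozɤfufɯ]

/e/ harmonizes with /ɯ/ ([+back]) → [ɤ]
/e/ harmonizes with /ɯ/ ([+back]) → [ɤ]
/y/ harmonizes with /ɯ/ ([+back]) → [u]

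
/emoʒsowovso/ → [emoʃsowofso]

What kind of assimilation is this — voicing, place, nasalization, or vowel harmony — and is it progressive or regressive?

/ʒ/→[ʃ] /v/→[f].
Each target copies a feature from the following segment, so the direction is regressive.

voicing assimilation, regressive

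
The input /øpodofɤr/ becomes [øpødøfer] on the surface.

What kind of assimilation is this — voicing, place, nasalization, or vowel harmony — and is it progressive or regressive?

vowel harmony, progressive

/o/→[ø] /o/→[ø] /ɤ/→[e].
Vowels agree with the first vowel, so the harmony is progressive.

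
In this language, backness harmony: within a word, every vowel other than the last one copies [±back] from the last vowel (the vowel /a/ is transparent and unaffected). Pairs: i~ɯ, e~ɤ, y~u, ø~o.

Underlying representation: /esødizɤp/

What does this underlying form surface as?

[ɤsodɯzɤp]

/e/ harmonizes with /ɤ/ ([+back]) → [ɤ]
/ø/ harmonizes with /ɤ/ ([+back]) → [o]
/i/ harmonizes with /ɤ/ ([+back]) → [ɯ]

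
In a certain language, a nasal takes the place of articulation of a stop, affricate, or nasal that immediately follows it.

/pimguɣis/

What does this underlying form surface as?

/m/ before /g/ (velar) → [ŋ]

[piŋguɣis]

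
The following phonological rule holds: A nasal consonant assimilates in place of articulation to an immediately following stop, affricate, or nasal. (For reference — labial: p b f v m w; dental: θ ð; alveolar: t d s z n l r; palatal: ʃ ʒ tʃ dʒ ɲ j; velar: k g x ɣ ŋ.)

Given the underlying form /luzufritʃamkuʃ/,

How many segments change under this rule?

1

/m/ before /k/ (velar) → [ŋ]
1 segment changes.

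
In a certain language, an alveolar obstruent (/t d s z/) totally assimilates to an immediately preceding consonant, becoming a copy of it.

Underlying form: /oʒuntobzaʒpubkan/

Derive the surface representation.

[oʒunnobbaʒpubkan]

/t/ after /n/ → [n] (total assimilation)
/z/ after /b/ → [b] (total assimilation)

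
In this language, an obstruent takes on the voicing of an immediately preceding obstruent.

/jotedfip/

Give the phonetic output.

[jotedvip]

/f/ after /d/ (voiced) → [v]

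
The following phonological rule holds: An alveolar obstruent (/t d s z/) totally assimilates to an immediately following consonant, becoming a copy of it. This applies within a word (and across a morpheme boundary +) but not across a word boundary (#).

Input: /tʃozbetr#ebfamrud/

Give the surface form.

[tʃobberr#ebfamrud]

/z/ before /b/ → [b] (total assimilation)
/t/ before /r/ → [r] (total assimilation)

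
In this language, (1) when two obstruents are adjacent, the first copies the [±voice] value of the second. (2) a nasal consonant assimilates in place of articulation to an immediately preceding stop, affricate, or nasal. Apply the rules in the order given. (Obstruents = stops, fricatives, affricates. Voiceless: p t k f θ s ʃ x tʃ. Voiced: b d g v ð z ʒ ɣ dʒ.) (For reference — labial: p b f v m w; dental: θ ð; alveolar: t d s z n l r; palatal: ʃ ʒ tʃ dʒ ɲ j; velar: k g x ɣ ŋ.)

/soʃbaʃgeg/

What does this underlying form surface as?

Rule 1: /ʃ/ before /b/ (voiced) → [ʒ]
Rule 1: /ʃ/ before /g/ (voiced) → [ʒ]
After rule 1: soʒbaʒgeg
Rule 2: no segment meets the rule's conditions; no change.

[soʒbaʒgeg]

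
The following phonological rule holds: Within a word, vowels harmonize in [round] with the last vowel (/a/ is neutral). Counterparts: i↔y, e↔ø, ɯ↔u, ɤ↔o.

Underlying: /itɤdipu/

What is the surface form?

/i/ harmonizes with /u/ ([+round]) → [y]
/ɤ/ harmonizes with /u/ ([+round]) → [o]
/i/ harmonizes with /u/ ([+round]) → [y]

[ytodypu]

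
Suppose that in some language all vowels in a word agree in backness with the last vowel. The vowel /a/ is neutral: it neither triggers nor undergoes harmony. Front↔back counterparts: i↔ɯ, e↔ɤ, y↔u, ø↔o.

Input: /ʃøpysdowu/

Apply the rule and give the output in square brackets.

/ø/ harmonizes with /u/ ([+back]) → [o]
/y/ harmonizes with /u/ ([+back]) → [u]

[ʃopusdowu]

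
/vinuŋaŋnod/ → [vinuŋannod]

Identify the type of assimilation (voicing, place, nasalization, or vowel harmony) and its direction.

/ŋ/→[n].
Each target copies a feature from the following segment, so the direction is regressive.

place assimilation, regressive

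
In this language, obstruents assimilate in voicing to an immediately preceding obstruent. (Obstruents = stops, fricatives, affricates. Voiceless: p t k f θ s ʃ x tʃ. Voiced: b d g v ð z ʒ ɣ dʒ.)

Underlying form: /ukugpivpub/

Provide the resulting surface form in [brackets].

/p/ after /g/ (voiced) → [b]
/p/ after /v/ (voiced) → [b]

[ukugbivbub]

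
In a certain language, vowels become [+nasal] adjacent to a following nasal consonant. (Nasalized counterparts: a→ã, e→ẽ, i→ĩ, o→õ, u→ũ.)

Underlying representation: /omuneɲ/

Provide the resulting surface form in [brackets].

[õmũnẽɲ]

/o/ before nasal /m/ → [õ]
/u/ before nasal /n/ → [ũ]
/e/ before nasal /ɲ/ → [ẽ]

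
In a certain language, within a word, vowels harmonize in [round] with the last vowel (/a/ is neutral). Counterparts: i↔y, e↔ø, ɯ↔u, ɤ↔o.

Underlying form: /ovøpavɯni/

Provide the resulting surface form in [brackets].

[ɤvepavɯni]

/o/ harmonizes with /i/ ([-round]) → [ɤ]
/ø/ harmonizes with /i/ ([-round]) → [e]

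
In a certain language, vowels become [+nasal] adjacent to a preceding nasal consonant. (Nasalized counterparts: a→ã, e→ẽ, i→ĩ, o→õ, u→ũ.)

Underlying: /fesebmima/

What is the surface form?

[fesebmĩmã]

/i/ after nasal /m/ → [ĩ]
/a/ after nasal /m/ → [ã]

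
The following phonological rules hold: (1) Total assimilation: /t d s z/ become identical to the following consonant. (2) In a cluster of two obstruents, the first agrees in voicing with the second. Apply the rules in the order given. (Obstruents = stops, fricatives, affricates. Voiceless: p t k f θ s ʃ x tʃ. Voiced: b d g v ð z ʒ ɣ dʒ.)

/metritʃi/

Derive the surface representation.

[merritʃi]

Rule 1: /t/ before /r/ → [r] (total assimilation)
After rule 1: merritʃi
Rule 2: no segment meets the rule's conditions; no change.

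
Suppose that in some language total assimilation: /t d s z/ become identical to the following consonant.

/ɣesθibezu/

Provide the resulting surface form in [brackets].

/s/ before /θ/ → [θ] (total assimilation)

[ɣeθθibezu]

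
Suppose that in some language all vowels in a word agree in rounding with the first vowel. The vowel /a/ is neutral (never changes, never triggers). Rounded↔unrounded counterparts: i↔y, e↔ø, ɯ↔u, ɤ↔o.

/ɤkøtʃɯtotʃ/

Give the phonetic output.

/ø/ harmonizes with /ɤ/ ([-round]) → [e]
/o/ harmonizes with /ɤ/ ([-round]) → [ɤ]

[ɤketʃɯtɤtʃ]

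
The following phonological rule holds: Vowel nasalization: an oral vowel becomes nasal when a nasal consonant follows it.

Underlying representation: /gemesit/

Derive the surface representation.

[gẽmesit]

/e/ before nasal /m/ → [ẽ]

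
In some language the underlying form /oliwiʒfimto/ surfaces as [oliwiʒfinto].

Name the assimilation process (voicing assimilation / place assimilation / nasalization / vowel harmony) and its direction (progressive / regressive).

/m/→[n].
Each target copies a feature from the following segment, so the direction is regressive.

place assimilation, regressive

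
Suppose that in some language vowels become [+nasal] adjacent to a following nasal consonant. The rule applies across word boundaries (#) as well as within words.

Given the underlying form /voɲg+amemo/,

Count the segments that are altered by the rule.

/o/ before nasal /ɲ/ → [õ]
/a/ before nasal /m/ → [ã]
/e/ before nasal /m/ → [ẽ]
3 segments change.

3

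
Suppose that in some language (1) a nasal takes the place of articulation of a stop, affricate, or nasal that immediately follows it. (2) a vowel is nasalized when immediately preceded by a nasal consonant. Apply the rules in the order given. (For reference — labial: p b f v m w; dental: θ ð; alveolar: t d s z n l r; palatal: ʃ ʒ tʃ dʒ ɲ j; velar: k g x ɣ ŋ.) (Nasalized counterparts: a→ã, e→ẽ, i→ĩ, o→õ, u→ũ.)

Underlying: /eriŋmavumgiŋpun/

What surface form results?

[erimmãvuŋgimpun]

Rule 1: /ŋ/ before /m/ (labial) → [m]
Rule 1: /m/ before /g/ (velar) → [ŋ]
Rule 1: /ŋ/ before /p/ (labial) → [m]
After rule 1: erimmavuŋgimpun
Rule 2: /a/ after nasal /m/ → [ã]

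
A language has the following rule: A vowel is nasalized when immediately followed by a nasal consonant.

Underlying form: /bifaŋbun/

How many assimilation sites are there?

2

/a/ before nasal /ŋ/ → [ã]
/u/ before nasal /n/ → [ũ]
2 segments change.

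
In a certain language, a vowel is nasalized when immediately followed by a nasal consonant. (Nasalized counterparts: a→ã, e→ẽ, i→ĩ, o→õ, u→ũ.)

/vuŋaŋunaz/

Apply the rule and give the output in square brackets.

[vũŋãŋũnaz]

/u/ before nasal /ŋ/ → [ũ]
/a/ before nasal /ŋ/ → [ã]
/u/ before nasal /n/ → [ũ]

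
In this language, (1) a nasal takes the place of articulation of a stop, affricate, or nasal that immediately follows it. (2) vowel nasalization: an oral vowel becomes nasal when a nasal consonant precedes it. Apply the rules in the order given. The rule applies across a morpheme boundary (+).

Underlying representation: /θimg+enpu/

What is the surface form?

[θiŋg+empu]

Rule 1: /m/ before /g/ (velar) → [ŋ]
Rule 1: /n/ before /p/ (labial) → [m]
After rule 1: θiŋg+empu
Rule 2: no segment meets the rule's conditions; no change.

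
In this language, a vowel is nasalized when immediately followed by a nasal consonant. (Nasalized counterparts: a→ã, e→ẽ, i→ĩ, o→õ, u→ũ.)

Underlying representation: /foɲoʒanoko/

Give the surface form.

[fõɲoʒãnoko]

/o/ before nasal /ɲ/ → [õ]
/a/ before nasal /n/ → [ã]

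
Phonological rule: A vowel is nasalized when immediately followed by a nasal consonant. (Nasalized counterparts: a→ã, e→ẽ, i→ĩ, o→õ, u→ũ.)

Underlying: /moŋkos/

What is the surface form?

/o/ before nasal /ŋ/ → [õ]

[mõŋkos]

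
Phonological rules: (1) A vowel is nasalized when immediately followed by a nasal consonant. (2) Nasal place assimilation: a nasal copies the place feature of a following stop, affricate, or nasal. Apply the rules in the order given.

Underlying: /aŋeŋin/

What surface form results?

[ãŋẽŋĩn]

Rule 1: /a/ before nasal /ŋ/ → [ã]
Rule 1: /e/ before nasal /ŋ/ → [ẽ]
Rule 1: /i/ before nasal /n/ → [ĩ]
After rule 1: ãŋẽŋĩn
Rule 2: no segment meets the rule's conditions; no change.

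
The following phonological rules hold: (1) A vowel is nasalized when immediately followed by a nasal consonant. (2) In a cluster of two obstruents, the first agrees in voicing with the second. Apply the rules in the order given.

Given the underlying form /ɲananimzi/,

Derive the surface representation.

[ɲãnãnĩmzi]

Rule 1: /a/ before nasal /n/ → [ã]
Rule 1: /a/ before nasal /n/ → [ã]
Rule 1: /i/ before nasal /m/ → [ĩ]
After rule 1: ɲãnãnĩmzi
Rule 2: no segment meets the rule's conditions; no change.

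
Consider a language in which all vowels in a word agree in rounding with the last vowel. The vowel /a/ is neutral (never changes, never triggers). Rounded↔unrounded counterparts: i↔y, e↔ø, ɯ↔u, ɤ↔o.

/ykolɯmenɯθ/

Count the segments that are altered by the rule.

/y/ harmonizes with /ɯ/ ([-round]) → [i]
/o/ harmonizes with /ɯ/ ([-round]) → [ɤ]
2 segments change.

2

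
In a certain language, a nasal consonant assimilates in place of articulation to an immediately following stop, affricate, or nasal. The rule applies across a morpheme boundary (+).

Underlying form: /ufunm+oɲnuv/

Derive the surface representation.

[ufumm+onnuv]

/n/ before /m/ (labial) → [m]
/ɲ/ before /n/ (alveolar) → [n]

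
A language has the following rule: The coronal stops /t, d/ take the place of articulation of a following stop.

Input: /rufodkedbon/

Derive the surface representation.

/d/ before /k/ (velar) → [g]
/d/ before /b/ (labial) → [b]

[rufogkebbon]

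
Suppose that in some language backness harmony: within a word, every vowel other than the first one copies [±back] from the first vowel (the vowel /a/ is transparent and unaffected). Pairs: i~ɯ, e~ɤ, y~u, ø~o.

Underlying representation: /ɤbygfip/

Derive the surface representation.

[ɤbugfɯp]

/y/ harmonizes with /ɤ/ ([+back]) → [u]
/i/ harmonizes with /ɤ/ ([+back]) → [ɯ]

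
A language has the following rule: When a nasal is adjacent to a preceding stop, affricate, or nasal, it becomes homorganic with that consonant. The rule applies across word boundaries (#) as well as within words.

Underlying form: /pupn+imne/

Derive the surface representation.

/n/ after /p/ (labial) → [m]
/n/ after /m/ (labial) → [m]

[pupm+imme]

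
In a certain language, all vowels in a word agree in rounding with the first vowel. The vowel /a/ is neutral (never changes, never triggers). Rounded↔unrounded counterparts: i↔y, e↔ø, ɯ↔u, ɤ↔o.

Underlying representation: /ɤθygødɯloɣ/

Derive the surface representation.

[ɤθigedɯlɤɣ]

/y/ harmonizes with /ɤ/ ([-round]) → [i]
/ø/ harmonizes with /ɤ/ ([-round]) → [e]
/o/ harmonizes with /ɤ/ ([-round]) → [ɤ]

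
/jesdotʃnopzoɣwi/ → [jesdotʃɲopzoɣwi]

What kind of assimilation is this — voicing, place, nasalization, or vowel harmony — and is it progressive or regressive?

place assimilation, progressive

/n/→[ɲ].
Each target copies a feature from the preceding segment, so the direction is progressive.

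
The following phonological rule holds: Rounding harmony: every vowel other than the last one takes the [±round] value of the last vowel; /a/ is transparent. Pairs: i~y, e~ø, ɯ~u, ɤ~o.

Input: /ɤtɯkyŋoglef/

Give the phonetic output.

[ɤtɯkiŋɤglef]

/y/ harmonizes with /e/ ([-round]) → [i]
/o/ harmonizes with /e/ ([-round]) → [ɤ]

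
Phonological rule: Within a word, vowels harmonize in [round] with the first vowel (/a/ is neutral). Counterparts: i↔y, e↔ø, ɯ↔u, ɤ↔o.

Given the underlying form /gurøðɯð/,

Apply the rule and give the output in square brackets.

[gurøðuð]

/ɯ/ harmonizes with /u/ ([+round]) → [u]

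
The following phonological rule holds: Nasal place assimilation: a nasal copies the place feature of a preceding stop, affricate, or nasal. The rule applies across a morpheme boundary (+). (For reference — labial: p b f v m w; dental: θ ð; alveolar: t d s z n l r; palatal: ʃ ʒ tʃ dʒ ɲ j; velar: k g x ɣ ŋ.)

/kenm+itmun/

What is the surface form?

[kenn+itnun]

/m/ after /n/ (alveolar) → [n]
/m/ after /t/ (alveolar) → [n]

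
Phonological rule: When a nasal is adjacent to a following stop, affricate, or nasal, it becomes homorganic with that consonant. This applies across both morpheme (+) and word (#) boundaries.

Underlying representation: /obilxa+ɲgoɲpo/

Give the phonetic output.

[obilxa+ŋgompo]

/ɲ/ before /g/ (velar) → [ŋ]
/ɲ/ before /p/ (labial) → [m]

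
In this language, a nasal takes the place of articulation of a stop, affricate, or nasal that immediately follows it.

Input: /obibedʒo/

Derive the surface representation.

no segment meets the rule's conditions; no change.

[obibedʒo]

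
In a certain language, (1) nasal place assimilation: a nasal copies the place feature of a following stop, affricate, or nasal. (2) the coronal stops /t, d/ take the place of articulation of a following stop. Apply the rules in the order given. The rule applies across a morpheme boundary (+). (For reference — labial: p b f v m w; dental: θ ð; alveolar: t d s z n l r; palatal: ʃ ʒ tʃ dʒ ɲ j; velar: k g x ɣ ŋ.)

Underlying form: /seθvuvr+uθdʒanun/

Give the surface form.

Rule 1: no segment meets the rule's conditions; no change.
After rule 1: seθvuvr+uθdʒanun
Rule 2: no segment meets the rule's conditions; no change.

[seθvuvr+uθdʒanun]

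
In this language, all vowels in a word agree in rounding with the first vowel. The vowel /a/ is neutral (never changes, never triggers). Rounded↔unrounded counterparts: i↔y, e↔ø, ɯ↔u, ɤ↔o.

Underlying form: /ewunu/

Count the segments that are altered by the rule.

/u/ harmonizes with /e/ ([-round]) → [ɯ]
/u/ harmonizes with /e/ ([-round]) → [ɯ]
2 segments change.

2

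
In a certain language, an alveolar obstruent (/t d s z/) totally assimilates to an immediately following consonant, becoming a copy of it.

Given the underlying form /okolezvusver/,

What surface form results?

[okolevvuvver]

/z/ before /v/ → [v] (total assimilation)
/s/ before /v/ → [v] (total assimilation)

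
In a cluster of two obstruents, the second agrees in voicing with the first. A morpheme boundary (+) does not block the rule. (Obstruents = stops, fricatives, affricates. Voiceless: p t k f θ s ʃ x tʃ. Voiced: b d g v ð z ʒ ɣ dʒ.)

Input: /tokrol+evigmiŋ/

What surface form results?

[tokrol+evigmiŋ]

no segment meets the rule's conditions; no change.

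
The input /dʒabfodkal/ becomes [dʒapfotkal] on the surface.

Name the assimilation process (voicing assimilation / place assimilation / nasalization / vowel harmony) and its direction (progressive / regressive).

/b/→[p] /d/→[t].
Each target copies a feature from the following segment, so the direction is regressive.

voicing assimilation, regressive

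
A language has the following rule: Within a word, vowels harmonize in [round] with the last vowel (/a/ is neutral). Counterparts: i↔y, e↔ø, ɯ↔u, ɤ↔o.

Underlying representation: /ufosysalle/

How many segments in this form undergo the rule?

3

/u/ harmonizes with /e/ ([-round]) → [ɯ]
/o/ harmonizes with /e/ ([-round]) → [ɤ]
/y/ harmonizes with /e/ ([-round]) → [i]
3 segments change.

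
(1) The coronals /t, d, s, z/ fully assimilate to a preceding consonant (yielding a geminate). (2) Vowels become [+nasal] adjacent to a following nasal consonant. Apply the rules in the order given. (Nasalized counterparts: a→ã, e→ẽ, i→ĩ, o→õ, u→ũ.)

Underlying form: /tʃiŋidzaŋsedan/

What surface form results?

Rule 1: /z/ after /d/ → [d] (total assimilation)
Rule 1: /s/ after /ŋ/ → [ŋ] (total assimilation)
After rule 1: tʃiŋiddaŋŋedan
Rule 2: /i/ before nasal /ŋ/ → [ĩ]
Rule 2: /a/ before nasal /ŋ/ → [ã]
Rule 2: /a/ before nasal /n/ → [ã]

[tʃĩŋiddãŋŋedãn]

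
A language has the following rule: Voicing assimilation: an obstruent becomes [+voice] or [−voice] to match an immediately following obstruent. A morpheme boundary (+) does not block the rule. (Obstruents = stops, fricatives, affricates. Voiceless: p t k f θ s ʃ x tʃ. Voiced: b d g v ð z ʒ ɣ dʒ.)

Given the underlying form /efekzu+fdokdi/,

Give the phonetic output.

[efegzu+vdogdi]

/k/ before /z/ (voiced) → [g]
/f/ before /d/ (voiced) → [v]
/k/ before /d/ (voiced) → [g]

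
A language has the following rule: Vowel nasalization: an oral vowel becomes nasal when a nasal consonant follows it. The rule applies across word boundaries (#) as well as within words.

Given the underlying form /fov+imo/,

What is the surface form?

/i/ before nasal /m/ → [ĩ]

[fov+ĩmo]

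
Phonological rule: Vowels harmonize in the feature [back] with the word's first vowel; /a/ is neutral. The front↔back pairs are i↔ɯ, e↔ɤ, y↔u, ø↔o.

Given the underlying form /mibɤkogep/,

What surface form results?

[mibekøgep]

/ɤ/ harmonizes with /i/ ([-back]) → [e]
/o/ harmonizes with /i/ ([-back]) → [ø]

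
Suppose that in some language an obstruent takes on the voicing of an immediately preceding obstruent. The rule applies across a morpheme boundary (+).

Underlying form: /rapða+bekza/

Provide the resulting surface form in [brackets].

/ð/ after /p/ (voiceless) → [θ]
/z/ after /k/ (voiceless) → [s]

[rapθa+beksa]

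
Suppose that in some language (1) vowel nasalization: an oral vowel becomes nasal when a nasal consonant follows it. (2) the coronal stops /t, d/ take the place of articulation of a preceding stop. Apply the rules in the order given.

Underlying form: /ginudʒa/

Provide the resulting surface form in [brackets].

[gĩnudʒa]

Rule 1: /i/ before nasal /n/ → [ĩ]
After rule 1: gĩnudʒa
Rule 2: no segment meets the rule's conditions; no change.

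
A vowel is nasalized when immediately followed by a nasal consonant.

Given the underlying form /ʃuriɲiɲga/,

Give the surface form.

[ʃurĩɲĩɲga]

/i/ before nasal /ɲ/ → [ĩ]
/i/ before nasal /ɲ/ → [ĩ]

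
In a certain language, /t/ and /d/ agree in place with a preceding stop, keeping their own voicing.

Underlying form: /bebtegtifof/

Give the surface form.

[bebpegkifof]

/t/ after /b/ (labial) → [p]
/t/ after /g/ (velar) → [k]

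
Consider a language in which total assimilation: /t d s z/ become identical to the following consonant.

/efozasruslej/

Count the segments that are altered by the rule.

/s/ before /r/ → [r] (total assimilation)
/s/ before /l/ → [l] (total assimilation)
2 segments change.

2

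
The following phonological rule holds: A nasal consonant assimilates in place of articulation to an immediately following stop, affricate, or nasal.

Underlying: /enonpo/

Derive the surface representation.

[enompo]

/n/ before /p/ (labial) → [m]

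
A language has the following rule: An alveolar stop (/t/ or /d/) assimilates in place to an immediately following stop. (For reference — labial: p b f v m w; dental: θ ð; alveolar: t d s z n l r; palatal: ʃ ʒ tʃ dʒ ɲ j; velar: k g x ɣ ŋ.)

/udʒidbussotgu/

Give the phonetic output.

/d/ before /b/ (labial) → [b]
/t/ before /g/ (velar) → [k]

[udʒibbussokgu]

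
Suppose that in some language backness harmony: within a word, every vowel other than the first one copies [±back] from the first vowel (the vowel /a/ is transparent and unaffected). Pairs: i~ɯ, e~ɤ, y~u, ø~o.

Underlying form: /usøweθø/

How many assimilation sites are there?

3

/ø/ harmonizes with /u/ ([+back]) → [o]
/e/ harmonizes with /u/ ([+back]) → [ɤ]
/ø/ harmonizes with /u/ ([+back]) → [o]
3 segments change.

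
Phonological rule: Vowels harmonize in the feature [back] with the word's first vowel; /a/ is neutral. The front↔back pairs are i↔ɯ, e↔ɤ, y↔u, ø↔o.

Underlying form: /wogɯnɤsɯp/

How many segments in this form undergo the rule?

No segment meets the rule's conditions.

0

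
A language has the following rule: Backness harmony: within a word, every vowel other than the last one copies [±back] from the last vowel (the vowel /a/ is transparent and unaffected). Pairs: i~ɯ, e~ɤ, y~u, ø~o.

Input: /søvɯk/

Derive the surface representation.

/ø/ harmonizes with /ɯ/ ([+back]) → [o]

[sovɯk]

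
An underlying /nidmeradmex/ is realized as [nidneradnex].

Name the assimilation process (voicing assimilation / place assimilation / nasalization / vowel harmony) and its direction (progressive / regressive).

/m/→[n] /m/→[n].
Each target copies a feature from the preceding segment, so the direction is progressive.

place assimilation, progressive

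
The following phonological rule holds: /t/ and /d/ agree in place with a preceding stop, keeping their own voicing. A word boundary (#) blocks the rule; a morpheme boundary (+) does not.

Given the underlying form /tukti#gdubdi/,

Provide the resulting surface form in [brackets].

[tukki#ggubbi]

/t/ after /k/ (velar) → [k]
/d/ after /g/ (velar) → [g]
/d/ after /b/ (labial) → [b]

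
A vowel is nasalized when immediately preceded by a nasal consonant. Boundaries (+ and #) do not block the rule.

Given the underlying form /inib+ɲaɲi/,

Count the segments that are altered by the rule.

3

/i/ after nasal /n/ → [ĩ]
/a/ after nasal /ɲ/ → [ã]
/i/ after nasal /ɲ/ → [ĩ]
3 segments change.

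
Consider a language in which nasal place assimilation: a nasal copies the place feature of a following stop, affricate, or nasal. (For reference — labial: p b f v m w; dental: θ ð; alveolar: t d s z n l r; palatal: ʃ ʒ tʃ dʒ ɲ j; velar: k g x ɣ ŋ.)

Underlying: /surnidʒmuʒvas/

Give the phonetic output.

no segment meets the rule's conditions; no change.

[surnidʒmuʒvas]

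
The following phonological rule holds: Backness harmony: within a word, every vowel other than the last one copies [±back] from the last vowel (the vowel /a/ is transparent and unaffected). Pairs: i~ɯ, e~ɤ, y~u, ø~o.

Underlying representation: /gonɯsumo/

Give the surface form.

no segment meets the rule's conditions; no change.

[gonɯsumo]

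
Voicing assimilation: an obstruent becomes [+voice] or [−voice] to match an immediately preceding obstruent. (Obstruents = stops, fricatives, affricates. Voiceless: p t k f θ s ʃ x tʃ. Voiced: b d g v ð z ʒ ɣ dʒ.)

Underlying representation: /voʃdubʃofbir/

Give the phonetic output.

[voʃtubʒofpir]

/d/ after /ʃ/ (voiceless) → [t]
/ʃ/ after /b/ (voiced) → [ʒ]
/b/ after /f/ (voiceless) → [p]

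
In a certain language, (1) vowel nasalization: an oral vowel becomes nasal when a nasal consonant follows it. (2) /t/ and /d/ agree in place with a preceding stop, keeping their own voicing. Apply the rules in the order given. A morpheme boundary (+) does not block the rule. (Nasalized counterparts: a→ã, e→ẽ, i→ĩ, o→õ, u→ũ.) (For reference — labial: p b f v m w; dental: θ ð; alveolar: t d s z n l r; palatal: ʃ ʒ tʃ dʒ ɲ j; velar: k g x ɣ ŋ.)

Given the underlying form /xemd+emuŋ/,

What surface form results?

[xẽmd+ẽmũŋ]

Rule 1: /e/ before nasal /m/ → [ẽ]
Rule 1: /e/ before nasal /m/ → [ẽ]
Rule 1: /u/ before nasal /ŋ/ → [ũ]
After rule 1: xẽmd+ẽmũŋ
Rule 2: no segment meets the rule's conditions; no change.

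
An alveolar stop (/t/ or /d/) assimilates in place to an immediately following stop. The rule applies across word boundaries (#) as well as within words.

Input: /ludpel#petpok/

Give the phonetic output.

[lubpel#peppok]

/d/ before /p/ (labial) → [b]
/t/ before /p/ (labial) → [p]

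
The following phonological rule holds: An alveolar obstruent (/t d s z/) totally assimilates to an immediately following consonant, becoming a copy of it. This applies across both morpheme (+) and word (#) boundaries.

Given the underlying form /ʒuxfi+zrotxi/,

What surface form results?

/z/ before /r/ → [r] (total assimilation)
/t/ before /x/ → [x] (total assimilation)

[ʒuxfi+rroxxi]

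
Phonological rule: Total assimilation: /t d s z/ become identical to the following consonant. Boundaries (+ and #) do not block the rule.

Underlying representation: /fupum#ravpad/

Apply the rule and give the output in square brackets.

[fupum#ravpad]

no segment meets the rule's conditions; no change.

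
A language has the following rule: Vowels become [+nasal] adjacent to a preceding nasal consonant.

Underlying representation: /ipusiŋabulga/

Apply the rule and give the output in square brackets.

/a/ after nasal /ŋ/ → [ã]

[ipusiŋãbulga]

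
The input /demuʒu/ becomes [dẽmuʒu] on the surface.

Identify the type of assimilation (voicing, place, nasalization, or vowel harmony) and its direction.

/e/→[ẽ].
Each target copies a feature from the following segment, so the direction is regressive.

nasalization, regressive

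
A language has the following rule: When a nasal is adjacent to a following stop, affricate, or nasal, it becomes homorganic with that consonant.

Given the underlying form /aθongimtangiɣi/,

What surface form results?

/n/ before /g/ (velar) → [ŋ]
/m/ before /t/ (alveolar) → [n]
/n/ before /g/ (velar) → [ŋ]

[aθoŋgintaŋgiɣi]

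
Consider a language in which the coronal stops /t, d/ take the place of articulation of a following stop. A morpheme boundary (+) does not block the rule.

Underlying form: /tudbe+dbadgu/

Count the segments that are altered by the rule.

3

/d/ before /b/ (labial) → [b]
/d/ before /b/ (labial) → [b]
/d/ before /g/ (velar) → [g]
3 segments change.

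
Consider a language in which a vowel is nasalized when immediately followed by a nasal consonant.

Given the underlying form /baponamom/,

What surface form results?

[bapõnãmõm]

/o/ before nasal /n/ → [õ]
/a/ before nasal /m/ → [ã]
/o/ before nasal /m/ → [õ]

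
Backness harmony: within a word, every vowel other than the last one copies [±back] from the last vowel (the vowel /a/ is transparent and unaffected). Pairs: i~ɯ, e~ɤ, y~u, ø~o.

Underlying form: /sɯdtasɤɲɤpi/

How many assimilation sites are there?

/ɯ/ harmonizes with /i/ ([-back]) → [i]
/ɤ/ harmonizes with /i/ ([-back]) → [e]
/ɤ/ harmonizes with /i/ ([-back]) → [e]
3 segments change.

3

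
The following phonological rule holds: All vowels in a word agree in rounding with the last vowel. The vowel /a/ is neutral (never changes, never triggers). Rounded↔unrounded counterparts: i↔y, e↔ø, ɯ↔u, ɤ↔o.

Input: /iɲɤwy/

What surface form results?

[yɲowy]

/i/ harmonizes with /y/ ([+round]) → [y]
/ɤ/ harmonizes with /y/ ([+round]) → [o]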